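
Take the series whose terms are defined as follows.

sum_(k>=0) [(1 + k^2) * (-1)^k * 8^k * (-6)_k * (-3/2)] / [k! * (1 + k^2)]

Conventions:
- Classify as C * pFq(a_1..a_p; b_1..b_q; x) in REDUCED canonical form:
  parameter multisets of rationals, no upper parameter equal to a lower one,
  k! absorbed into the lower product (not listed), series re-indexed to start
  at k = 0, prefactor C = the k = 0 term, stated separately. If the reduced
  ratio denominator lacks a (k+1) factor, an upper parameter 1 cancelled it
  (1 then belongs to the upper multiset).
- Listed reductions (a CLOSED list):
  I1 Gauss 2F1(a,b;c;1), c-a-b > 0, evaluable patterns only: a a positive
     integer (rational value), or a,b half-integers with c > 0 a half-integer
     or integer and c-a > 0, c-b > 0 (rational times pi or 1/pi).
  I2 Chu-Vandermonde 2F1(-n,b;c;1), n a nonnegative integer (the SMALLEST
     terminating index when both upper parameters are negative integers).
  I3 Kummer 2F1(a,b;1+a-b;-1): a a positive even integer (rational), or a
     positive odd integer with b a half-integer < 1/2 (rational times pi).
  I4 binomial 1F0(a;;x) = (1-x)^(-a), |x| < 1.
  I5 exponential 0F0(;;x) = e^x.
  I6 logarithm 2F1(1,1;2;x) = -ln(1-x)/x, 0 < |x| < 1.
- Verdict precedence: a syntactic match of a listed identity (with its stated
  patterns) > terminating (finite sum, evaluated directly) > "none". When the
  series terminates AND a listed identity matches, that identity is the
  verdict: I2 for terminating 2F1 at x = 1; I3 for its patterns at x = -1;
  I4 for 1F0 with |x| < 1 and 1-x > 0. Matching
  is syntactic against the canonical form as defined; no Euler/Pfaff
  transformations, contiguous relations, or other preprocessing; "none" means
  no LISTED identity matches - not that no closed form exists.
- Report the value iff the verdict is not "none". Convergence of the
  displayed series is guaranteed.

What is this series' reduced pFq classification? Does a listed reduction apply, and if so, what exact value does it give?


This is -3/2 * 1F0(-6; -; -8) in reduced canonical form. Verdict: terminating - upper parameter -6 makes this a finite sum (last index 6), evaluated exactly. Its exact value is -1594323/2.

Structural cue: with t_0 = -3/2, k^2 + 1 divides numerator and denominator alike; C = -3/2, x = -8 after cancelling.
Consecutive-term ratio: r(k) = (-8) * (k-6) / [(k+1)] - poly over poly, x = (-8) from leading terms; C = -3/2 at k = 0.


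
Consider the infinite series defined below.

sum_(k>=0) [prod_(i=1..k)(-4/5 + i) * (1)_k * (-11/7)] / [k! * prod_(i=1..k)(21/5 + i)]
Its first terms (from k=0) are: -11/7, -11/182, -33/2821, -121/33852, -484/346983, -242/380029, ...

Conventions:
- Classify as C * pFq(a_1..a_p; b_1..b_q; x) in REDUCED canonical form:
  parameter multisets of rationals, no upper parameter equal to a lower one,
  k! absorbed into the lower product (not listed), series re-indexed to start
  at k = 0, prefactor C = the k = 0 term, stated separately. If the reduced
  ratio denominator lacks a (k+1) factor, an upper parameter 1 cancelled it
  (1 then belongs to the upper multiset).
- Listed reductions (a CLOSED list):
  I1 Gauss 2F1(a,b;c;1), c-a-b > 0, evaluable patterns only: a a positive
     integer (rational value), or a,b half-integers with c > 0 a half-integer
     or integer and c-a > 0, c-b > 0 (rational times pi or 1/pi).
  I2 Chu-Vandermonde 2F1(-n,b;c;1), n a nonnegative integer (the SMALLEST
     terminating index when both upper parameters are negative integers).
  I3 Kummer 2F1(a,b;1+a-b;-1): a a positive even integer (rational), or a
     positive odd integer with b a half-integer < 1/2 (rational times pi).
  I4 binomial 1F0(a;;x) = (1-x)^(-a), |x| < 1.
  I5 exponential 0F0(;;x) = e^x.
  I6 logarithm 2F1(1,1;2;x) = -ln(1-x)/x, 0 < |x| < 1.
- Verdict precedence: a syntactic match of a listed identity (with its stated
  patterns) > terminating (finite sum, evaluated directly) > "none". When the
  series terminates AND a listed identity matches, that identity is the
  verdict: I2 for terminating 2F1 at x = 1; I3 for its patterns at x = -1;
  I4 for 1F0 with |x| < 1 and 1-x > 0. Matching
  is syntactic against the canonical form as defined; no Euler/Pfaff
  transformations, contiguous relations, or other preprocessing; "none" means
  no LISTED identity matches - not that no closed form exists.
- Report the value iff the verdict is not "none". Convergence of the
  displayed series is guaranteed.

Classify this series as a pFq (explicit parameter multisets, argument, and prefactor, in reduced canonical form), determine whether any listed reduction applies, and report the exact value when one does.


Canonical form: C = -11/7 times 2F1 with upper {1/5, 1}, lower {26/5}, x = 1. Verdict: the Gauss summation I1 applies (x = 1: the Gamma ratio telescopes since c-a-b = 4 > 0 and a = 1 in Z>0). Its exact value is -33/20.

Key observation: from the first term -11/7: the running product (C = -11/7) telescopes to a rising factorial.
Step ratio: r(k) = 1 * (k+1/5) (k+1) / [(k+26/5) (k+1)] - rational in k. x = 1; t_0 = -11/7; negate the roots.


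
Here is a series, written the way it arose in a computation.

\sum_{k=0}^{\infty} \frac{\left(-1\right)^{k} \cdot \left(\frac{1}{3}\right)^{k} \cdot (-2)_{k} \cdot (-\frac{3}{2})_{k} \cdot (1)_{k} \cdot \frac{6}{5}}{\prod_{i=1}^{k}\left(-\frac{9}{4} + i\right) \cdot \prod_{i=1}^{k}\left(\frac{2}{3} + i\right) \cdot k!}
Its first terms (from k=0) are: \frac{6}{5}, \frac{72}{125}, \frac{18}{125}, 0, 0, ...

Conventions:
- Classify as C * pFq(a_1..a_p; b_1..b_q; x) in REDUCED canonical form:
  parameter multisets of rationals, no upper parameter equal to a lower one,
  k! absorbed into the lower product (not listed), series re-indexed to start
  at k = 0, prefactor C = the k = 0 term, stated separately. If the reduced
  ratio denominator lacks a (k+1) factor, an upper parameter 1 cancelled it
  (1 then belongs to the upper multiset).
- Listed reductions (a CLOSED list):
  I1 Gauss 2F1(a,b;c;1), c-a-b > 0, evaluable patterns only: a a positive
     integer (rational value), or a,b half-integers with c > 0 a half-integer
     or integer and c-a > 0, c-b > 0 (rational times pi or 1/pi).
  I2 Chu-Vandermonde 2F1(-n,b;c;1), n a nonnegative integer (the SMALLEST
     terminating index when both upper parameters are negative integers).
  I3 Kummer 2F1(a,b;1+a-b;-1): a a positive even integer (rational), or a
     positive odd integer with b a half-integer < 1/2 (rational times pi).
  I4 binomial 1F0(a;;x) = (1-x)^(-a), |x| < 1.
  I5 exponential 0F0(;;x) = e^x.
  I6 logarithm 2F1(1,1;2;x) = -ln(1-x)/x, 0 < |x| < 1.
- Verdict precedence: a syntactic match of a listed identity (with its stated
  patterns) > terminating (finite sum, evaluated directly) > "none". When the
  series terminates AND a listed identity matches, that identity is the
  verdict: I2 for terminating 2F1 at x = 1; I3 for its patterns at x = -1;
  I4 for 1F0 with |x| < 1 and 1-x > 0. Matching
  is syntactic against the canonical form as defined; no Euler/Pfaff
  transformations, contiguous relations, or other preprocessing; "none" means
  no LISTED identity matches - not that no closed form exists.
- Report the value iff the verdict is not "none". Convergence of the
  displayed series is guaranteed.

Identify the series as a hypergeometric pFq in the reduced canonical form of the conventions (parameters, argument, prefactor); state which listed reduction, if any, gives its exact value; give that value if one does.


Structural cue: t_0 being \frac{6}{5}, the lower running product (prefactor 6/5) is a rising factorial.
Term ratio: r(k) = -\frac{1}{3} * (k-2) (k-\frac{3}{2}) (k+1) / [(k-\frac{5}{4}) (k+\frac{5}{3}) (k+1)] - poly over poly, x = -\frac{1}{3} from leading terms; C = \frac{6}{5} at k = 0.

x = -\frac{1}{3} here; the reduced form reads 3F2, upper {-2, -\frac{3}{2}, 1}, lower {-\frac{5}{4}, \frac{5}{3}}, C = \frac{6}{5}. Verdict: terminating. With -2 upstairs the series is a 3-term polynomial sum; evaluated term by term. Hence: \frac{48}{25}.


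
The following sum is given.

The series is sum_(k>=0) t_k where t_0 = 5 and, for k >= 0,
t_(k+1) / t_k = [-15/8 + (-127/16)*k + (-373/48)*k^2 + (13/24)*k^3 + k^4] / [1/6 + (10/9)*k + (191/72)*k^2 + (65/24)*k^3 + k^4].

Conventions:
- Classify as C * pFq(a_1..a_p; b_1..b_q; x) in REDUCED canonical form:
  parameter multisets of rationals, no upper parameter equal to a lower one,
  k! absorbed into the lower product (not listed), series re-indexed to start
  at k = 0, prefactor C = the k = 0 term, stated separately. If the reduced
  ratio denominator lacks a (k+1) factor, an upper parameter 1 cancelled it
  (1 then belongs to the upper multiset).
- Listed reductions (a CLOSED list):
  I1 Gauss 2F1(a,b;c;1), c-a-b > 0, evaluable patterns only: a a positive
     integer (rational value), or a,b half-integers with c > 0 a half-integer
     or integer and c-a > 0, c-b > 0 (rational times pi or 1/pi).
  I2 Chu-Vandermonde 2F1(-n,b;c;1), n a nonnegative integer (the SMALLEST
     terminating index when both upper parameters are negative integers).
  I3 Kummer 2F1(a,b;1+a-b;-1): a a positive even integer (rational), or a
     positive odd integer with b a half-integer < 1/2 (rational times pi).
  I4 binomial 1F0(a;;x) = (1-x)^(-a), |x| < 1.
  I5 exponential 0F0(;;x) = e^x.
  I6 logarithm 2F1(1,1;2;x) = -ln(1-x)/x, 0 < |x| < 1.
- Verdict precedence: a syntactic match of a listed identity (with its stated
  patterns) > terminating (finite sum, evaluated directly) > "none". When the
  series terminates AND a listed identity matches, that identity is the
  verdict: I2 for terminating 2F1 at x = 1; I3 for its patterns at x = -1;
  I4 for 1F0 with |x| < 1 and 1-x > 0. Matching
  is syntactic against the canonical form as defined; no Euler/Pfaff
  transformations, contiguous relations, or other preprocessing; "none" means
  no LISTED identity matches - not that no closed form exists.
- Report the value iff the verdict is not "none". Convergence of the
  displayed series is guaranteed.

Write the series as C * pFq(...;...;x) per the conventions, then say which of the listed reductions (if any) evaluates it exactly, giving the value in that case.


Reduced: x = 1, 2F1, upper = {-3, 5/2}, lower = {2/3}, C = 5. Verdict: Chu-Vandermonde (I2) applies (terminating 2F1 at x = 1 with n = 3, b = 5/2, c = 2/3). Sum: 55/128.

Key observation: t_0 being 5, factor the ratio over Q (C = 5): negated roots = parameters.
Adjacent-term ratio: r(k) = 1 * (k-3) (k+5/2) / [(k+2/3) (k+1)] - rational in k. x = 1; t_0 = 5; negate the roots.


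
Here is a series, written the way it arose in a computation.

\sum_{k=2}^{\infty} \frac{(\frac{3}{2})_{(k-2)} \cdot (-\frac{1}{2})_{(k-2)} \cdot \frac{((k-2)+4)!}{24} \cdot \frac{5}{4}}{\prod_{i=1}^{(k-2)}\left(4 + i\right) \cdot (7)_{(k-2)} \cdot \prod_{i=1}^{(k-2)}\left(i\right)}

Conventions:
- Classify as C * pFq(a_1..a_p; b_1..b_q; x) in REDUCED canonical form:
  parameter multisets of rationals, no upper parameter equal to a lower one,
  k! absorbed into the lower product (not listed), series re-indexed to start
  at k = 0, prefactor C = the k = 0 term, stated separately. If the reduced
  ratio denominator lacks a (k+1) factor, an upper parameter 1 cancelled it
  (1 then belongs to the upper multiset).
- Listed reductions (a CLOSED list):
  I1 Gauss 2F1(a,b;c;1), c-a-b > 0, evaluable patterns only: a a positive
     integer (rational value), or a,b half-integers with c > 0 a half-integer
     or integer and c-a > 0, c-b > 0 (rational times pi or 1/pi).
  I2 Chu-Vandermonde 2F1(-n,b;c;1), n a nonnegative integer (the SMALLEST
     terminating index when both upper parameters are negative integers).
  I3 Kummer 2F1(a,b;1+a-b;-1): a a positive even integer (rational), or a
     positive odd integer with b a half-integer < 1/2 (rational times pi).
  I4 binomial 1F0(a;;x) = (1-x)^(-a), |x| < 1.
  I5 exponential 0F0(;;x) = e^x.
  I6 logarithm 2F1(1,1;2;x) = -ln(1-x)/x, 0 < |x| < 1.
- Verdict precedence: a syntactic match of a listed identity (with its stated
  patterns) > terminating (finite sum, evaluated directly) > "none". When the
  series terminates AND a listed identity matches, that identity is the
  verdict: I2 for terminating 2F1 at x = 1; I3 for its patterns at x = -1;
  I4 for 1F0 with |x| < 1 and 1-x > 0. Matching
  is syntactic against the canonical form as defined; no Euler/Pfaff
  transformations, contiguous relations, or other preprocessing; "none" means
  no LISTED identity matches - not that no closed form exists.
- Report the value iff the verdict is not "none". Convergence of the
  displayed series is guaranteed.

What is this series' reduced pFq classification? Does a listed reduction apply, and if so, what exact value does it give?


Classification (C = \frac{5}{4}): 2F1 with upper {-\frac{1}{2}, \frac{3}{2}}, lower {7}, argument x = 1. Verdict (x = 1): the half-integer Gauss pattern (I1) applies (x = 1; upper {-\frac{1}{2}, \frac{3}{2}} half-integers, c = 7 in the evaluable pattern). Hence: \frac{655360}{189189} / \pi.

Key observation: from the first term \frac{5}{4}: the factorial ratio (C = 5/4, x = 1) (k+a-1)!/(a-1)! is a rising factorial (a)_k.
Adjacent-term ratio: r(k) = 1 * (k-\frac{1}{2}) (k+\frac{3}{2}) / [(k+7) (k+1)] ; factor over Q: parameters, x = 1, and C = \frac{5}{4}.


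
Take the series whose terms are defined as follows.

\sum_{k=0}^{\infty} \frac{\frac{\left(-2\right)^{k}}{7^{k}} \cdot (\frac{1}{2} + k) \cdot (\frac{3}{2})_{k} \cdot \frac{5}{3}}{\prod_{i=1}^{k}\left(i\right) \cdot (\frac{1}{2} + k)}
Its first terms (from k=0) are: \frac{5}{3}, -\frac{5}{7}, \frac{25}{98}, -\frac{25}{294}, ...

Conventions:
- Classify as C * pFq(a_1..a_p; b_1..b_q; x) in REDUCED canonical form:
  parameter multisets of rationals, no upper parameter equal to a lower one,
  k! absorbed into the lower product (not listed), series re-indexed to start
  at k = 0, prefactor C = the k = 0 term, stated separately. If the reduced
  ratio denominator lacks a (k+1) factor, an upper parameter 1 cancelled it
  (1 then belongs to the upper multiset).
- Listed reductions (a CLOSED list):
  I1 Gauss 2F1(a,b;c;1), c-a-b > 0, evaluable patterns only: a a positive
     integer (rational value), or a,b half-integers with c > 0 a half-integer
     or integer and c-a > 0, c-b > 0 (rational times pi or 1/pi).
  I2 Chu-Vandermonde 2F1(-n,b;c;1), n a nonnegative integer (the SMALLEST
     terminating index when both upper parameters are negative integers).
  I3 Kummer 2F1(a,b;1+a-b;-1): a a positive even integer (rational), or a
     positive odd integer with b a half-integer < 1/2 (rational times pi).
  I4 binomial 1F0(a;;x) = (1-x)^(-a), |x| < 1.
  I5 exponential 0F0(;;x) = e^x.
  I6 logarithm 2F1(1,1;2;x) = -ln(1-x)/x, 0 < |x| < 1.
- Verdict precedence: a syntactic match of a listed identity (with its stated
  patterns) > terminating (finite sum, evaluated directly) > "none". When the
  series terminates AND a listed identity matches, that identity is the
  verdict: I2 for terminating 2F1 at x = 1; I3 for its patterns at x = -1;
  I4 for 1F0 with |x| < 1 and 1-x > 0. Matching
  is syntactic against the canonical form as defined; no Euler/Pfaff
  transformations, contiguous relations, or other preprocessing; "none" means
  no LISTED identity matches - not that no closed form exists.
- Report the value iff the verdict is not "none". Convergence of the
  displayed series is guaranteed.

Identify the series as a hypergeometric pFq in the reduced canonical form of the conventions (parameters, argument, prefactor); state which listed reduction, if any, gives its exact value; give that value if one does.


Reduced: x = -\frac{2}{7}, 1F0, upper = {\frac{3}{2}}, lower = {-}, C = \frac{5}{3}. Verdict: the binomial series (I4) fires (the 1F0 binomial series: exponent -3/2, x = -\frac{2}{7}). Its exact value is \frac{5}{3} \cdot \left(\frac{9}{7}\right)^{-\frac{3}{2}}.

Key step: from the first term \frac{5}{3}: k + 1/2 divides numerator and denominator alike; C = 5/3, x = -2/7 after cancelling.
Step ratio: r(k) = -\frac{2}{7} * (k+\frac{3}{2}) / [(k+1)] ; factor over Q: parameters, x = -\frac{2}{7}, and C = \frac{5}{3}.


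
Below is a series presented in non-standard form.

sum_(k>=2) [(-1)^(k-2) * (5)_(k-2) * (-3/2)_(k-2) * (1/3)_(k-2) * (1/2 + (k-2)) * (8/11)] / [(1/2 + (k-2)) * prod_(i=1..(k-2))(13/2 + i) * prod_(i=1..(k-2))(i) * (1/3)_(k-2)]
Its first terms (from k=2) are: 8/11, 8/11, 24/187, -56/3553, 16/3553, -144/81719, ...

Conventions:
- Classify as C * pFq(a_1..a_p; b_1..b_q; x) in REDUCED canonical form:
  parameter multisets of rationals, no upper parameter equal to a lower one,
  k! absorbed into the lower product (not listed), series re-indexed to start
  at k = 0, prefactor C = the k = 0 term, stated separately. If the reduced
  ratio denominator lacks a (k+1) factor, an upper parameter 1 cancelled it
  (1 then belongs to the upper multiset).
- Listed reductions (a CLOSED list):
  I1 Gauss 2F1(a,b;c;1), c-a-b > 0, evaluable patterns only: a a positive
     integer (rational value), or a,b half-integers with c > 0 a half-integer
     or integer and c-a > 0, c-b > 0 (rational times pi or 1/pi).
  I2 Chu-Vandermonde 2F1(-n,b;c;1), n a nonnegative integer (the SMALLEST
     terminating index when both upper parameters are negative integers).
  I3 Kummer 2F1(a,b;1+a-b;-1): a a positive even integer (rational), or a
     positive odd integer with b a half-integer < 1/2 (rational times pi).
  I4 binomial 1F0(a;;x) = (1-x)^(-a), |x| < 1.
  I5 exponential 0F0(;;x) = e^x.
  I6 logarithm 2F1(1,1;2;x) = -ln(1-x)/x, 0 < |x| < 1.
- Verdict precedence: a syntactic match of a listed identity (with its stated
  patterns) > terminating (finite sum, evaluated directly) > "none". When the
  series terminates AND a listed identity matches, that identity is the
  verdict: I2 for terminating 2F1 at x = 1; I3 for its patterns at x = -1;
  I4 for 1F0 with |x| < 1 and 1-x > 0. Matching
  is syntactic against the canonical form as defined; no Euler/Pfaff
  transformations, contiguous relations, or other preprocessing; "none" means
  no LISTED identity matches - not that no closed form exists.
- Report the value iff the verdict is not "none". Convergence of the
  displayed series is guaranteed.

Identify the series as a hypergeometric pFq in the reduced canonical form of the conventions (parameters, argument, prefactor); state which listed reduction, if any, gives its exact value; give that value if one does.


This is 8/11 * 2F1(-3/2, 5; 15/2; -1) in reduced canonical form. Verdict: the Kummer evaluation I3 matches (x = -1; c = 15/2 equals 1+a-b for upper {-3/2, 5}: listed pattern). Sum: (4095/8192) * pi.

The tell: t_0 = 8/11 here, and the lower running product (prefactor 8/11) is a rising factorial.
Ratio: r(k) = (-1) * (k-3/2) (k+5) / [(k+15/2) (k+1)] - rational in k, leading ratio (-1); with t_0 = 8/11, classification follows.


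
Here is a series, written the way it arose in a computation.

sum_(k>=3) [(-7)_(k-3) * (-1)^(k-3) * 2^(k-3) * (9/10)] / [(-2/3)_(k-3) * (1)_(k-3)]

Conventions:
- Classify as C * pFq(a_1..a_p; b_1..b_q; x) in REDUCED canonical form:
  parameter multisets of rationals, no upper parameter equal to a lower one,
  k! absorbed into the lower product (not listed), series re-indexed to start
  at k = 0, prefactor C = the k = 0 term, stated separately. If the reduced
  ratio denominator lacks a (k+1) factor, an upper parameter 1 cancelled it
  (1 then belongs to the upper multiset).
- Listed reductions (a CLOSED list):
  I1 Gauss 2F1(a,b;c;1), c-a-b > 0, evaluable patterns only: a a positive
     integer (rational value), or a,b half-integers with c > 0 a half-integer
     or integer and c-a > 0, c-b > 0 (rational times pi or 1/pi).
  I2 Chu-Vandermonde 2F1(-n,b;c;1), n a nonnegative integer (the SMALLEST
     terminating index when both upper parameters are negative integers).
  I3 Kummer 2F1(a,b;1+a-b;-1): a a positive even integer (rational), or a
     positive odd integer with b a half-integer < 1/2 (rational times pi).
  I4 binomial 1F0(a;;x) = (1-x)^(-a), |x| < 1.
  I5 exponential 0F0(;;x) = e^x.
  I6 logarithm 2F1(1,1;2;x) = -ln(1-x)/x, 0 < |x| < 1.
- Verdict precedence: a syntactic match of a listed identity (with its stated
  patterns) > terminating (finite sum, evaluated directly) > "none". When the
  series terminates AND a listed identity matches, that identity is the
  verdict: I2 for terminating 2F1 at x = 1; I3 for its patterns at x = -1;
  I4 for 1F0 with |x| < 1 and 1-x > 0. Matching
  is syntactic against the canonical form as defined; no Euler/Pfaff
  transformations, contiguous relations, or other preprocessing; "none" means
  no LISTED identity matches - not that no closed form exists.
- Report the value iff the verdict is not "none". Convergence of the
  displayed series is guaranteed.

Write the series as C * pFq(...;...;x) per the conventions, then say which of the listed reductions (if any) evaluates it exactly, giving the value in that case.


This is 9/10 * 1F1(-7; -2/3; -2) in reduced canonical form. Verdict: terminating - no listed pattern fits, but -7 in the upper list cuts the series at k = 7; direct evaluation. Exact value: -20408373/9100.

The tell: t_0 being 9/10, (1)_k (C = 9/10, x = -2) is k! itself.
Term ratio: r(k) = (-2) * (k-7) / [(k-2/3) (k+1)] - poly over poly, x = (-2) from leading terms; C = 9/10 at k = 0.


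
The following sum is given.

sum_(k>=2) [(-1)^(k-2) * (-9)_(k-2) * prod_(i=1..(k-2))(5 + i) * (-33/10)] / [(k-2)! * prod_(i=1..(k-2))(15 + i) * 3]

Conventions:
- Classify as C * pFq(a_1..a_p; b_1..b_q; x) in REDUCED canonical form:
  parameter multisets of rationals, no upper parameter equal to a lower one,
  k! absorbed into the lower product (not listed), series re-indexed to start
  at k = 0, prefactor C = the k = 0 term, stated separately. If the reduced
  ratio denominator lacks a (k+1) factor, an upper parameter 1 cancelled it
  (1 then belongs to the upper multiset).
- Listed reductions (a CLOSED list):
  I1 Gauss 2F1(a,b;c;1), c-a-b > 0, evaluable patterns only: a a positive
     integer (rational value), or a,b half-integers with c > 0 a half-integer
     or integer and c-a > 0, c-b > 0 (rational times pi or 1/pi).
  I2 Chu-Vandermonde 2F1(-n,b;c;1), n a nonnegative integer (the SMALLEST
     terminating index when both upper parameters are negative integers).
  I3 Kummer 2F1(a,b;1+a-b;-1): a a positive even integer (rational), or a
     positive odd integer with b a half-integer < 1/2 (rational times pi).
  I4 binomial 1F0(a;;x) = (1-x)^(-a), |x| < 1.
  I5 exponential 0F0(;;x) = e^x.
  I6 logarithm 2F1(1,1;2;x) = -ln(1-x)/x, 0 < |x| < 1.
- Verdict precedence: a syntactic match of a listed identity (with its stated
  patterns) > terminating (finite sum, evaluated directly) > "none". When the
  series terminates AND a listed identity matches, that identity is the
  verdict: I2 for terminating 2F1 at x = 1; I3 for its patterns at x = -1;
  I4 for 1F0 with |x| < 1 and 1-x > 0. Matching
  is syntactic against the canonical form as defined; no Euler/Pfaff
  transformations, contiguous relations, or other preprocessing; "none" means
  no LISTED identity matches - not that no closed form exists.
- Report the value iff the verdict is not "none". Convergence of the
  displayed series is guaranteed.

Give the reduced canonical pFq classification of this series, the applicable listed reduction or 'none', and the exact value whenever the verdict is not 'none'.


Reduced: x = -1, 2F1, upper = {-9, 6}, lower = {16}, C = -11/10. Verdict: Kummer (I3) applies (x = -1; c = 16 equals 1+a-b for upper {-9, 6}: listed pattern). Exact value: -1001/40.

Key observation: x = (-1) and the lower running product (prefactor -11/10) is a rising factorial.
Ratio: r(k) = (-1) * (k-9) (k+6) / [(k+16) (k+1)] - rational in k. x = (-1); t_0 = -11/10; negate the roots.


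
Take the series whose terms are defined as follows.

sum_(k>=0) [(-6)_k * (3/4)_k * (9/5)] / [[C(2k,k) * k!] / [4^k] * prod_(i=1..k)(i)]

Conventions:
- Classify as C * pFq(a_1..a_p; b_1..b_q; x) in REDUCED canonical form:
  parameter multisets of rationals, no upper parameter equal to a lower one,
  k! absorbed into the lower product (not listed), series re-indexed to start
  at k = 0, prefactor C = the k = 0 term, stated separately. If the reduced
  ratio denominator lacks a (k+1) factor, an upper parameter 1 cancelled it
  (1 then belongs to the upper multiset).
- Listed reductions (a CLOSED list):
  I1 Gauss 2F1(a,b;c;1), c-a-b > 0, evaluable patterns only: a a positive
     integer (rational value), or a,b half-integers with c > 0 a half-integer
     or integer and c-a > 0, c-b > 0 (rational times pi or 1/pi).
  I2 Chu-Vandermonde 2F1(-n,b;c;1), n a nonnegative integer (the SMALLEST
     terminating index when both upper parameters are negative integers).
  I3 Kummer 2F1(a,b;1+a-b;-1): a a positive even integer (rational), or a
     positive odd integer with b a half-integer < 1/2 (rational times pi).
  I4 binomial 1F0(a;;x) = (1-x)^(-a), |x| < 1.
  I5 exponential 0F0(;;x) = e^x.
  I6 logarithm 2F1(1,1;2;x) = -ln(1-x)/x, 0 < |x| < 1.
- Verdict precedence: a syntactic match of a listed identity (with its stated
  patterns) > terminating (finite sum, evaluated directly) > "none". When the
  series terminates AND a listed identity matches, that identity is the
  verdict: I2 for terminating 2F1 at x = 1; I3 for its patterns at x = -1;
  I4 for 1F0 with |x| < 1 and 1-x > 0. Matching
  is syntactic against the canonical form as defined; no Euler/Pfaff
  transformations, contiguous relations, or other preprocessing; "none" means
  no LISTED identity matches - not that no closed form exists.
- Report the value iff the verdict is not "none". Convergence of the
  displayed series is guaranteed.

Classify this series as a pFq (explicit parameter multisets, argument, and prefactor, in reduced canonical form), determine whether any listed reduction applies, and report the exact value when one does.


This is 9/5 * 2F1(-6, 3/4; 1/2; 1) in reduced canonical form. Verdict (x = 1): Chu-Vandermonde (I2) applies (terminating 2F1 at x = 1 with n = 6, b = 3/4, c = 1/2). Its exact value is -57/320.

The tell: t_0 being 9/5, the lower central binomial (C = 9/5) hides (1/2)_k.
Term ratio: r(k) = 1 * (k-6) (k+3/4) / [(k+1/2) (k+1)] ; factor over Q: parameters, x = 1, and C = 9/5.


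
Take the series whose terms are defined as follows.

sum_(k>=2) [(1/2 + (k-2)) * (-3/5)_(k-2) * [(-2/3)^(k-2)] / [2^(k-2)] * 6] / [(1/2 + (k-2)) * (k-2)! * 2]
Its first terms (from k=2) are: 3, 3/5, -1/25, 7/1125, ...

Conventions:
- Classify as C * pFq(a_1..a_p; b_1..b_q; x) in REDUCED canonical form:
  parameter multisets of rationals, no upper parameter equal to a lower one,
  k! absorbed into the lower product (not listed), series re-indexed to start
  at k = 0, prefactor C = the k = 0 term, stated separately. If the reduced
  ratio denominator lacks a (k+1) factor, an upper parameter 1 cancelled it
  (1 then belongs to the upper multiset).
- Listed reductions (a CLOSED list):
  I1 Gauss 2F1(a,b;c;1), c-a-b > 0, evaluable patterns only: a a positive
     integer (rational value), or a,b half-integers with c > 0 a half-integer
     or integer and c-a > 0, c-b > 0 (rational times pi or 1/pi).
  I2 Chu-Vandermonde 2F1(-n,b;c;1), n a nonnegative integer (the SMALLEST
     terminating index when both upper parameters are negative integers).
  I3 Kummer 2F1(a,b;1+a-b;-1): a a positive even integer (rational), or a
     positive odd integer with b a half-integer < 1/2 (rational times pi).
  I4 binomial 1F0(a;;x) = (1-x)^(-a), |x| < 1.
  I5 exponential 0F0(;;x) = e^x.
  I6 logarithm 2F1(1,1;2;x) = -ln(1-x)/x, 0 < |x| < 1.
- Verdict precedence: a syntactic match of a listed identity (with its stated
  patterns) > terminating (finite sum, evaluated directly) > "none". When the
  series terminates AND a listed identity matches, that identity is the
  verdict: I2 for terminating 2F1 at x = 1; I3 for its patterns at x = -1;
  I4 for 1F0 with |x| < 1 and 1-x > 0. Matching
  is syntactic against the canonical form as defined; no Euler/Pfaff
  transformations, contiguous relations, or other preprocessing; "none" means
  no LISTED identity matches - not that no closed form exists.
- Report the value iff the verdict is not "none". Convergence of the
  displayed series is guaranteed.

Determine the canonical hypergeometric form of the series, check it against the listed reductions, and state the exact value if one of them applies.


Reduced: x = -1/3, 1F0, upper = {-3/5}, lower = {-}, C = 3. Verdict (x = -1/3): binomial (I4) applies (the 1F0 binomial series: exponent 3/5, x = -1/3). Its exact value is 3 * (4/3)^(3/5).

First insight: x = (-1/3) and the two k-th powers (prefactor 3) combine into one argument.
Step ratio: r(k) = (-1/3) * (k-3/5) / [(k+1)] - poly over poly, x = (-1/3) from leading terms; C = 3 at k = 0.


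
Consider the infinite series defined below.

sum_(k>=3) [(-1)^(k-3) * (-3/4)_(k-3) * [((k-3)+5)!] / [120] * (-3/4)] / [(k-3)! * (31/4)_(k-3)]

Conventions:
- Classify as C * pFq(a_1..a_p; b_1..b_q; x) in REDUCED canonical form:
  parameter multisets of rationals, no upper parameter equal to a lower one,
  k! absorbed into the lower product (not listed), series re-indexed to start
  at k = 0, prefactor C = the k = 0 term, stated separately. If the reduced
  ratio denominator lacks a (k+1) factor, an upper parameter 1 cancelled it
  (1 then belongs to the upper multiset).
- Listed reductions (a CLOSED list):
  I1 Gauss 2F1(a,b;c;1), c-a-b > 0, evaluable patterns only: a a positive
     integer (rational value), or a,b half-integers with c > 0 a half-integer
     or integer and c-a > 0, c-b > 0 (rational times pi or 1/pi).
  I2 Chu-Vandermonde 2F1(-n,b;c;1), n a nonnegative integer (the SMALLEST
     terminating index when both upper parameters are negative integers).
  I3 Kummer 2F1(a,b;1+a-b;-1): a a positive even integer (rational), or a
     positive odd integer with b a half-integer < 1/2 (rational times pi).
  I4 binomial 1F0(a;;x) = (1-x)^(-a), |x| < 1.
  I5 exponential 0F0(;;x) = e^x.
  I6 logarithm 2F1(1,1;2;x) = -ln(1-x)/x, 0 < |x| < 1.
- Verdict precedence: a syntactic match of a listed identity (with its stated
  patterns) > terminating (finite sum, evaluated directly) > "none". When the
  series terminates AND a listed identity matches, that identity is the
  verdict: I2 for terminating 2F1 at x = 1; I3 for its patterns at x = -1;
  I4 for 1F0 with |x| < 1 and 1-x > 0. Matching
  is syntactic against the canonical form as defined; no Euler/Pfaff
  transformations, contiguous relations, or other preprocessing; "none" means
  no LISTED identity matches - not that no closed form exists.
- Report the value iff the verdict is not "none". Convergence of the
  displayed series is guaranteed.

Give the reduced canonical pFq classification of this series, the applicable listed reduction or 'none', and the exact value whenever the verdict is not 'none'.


Prefactor -3/4, argument -1: 2F1 with upper {-3/4, 6} over lower {31/4}. Verdict at x = -1: Kummer's theorem (I3) matches (x = -1; c = 31/4 equals 1+a-b for upper {-3/4, 6}: listed pattern). Value: -11799/10240.

Key observation: from the first term -3/4: the factorial ratio (C = -3/4) (k+a-1)!/(a-1)! is a rising factorial (a)_k.
Term ratio: r(k) = (-1) * (k-3/4) (k+6) / [(k+31/4) (k+1)] - rational; roots negated = parameters, x = (-1), C = -3/4.


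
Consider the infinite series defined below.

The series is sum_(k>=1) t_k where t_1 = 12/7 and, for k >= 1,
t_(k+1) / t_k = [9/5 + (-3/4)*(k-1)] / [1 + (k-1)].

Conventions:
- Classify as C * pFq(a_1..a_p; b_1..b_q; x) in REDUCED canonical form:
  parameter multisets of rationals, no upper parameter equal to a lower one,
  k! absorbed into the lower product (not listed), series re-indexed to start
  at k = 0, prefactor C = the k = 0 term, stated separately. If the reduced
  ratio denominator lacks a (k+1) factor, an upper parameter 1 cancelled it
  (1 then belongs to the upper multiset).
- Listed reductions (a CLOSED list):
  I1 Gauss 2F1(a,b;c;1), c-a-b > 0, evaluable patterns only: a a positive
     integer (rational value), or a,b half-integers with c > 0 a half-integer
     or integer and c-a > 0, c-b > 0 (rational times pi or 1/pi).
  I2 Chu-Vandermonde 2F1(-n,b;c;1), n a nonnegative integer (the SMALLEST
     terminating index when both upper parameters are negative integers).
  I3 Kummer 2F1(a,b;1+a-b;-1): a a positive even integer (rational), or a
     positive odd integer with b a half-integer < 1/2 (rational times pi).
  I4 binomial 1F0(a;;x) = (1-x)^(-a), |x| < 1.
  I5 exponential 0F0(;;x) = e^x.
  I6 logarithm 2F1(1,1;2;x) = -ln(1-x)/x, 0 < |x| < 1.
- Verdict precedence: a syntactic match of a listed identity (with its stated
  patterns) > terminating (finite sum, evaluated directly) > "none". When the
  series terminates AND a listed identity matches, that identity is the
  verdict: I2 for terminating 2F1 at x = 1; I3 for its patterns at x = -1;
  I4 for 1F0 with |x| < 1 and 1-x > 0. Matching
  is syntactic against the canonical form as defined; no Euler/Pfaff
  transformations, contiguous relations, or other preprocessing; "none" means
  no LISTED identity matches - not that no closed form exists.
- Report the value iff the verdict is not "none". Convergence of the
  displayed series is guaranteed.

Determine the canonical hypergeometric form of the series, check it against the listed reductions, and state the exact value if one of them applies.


Reduced: x = -3/4, 1F0, upper = {-12/5}, lower = {-}, C = 12/7. Verdict: the I4 binomial reduction applies (the 1F0 binomial series: exponent 12/5, x = -3/4). Sum: (12/7) * (7/4)^(12/5).

Structural cue: from the first term 12/7: factor the ratio over Q (C = 12/7): negated roots = parameters.
Adjacent-term ratio: r(k) = (-3/4) * (k-12/5) / [(k+1)] ; factor over Q: parameters, x = (-3/4), and C = 12/7.


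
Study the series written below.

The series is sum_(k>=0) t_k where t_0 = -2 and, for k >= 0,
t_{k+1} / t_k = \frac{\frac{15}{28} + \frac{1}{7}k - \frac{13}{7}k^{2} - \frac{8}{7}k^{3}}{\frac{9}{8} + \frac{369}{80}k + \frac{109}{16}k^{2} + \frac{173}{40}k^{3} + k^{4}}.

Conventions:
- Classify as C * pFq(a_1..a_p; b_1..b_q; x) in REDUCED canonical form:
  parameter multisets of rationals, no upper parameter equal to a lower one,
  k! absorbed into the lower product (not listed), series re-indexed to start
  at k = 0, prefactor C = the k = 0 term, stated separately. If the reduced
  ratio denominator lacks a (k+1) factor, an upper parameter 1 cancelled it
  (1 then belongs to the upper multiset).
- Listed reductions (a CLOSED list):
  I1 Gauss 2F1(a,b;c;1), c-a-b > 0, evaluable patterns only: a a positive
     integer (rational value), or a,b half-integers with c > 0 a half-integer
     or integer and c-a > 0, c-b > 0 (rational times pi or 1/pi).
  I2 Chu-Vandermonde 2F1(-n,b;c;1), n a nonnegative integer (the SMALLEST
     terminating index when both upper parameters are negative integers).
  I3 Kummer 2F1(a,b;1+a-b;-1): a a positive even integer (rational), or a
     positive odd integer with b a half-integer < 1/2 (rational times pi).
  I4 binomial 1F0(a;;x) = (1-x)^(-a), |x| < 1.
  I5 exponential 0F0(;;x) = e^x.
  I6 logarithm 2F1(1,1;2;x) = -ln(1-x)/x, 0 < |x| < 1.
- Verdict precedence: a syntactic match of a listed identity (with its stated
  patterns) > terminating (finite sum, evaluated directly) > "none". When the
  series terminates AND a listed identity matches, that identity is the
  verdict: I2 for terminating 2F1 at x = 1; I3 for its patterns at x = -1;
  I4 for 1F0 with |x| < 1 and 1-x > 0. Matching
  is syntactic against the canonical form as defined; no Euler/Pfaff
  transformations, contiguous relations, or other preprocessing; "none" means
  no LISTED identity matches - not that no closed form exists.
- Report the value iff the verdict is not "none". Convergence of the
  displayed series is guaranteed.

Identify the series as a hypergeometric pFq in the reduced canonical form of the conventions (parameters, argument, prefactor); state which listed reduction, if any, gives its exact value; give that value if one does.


With C = -2: the canonical form is 1F1(-\frac{1}{2}; \frac{6}{5}; -\frac{8}{7}). Verdict: no listed reduction: x = -\frac{8}{7} and upper {-\frac{1}{2}} fail every I1-I6 pattern.

Key observation: from the first term -2: the parameter 5/8 appears in both the upper and lower lists and cancels (alongside the other common factor).
Ratio: r(k) = -\frac{8}{7} * (k-\frac{1}{2}) / [(k+\frac{6}{5}) (k+1)] - poly over poly, x = -\frac{8}{7} from leading terms; C = -2 at k = 0.


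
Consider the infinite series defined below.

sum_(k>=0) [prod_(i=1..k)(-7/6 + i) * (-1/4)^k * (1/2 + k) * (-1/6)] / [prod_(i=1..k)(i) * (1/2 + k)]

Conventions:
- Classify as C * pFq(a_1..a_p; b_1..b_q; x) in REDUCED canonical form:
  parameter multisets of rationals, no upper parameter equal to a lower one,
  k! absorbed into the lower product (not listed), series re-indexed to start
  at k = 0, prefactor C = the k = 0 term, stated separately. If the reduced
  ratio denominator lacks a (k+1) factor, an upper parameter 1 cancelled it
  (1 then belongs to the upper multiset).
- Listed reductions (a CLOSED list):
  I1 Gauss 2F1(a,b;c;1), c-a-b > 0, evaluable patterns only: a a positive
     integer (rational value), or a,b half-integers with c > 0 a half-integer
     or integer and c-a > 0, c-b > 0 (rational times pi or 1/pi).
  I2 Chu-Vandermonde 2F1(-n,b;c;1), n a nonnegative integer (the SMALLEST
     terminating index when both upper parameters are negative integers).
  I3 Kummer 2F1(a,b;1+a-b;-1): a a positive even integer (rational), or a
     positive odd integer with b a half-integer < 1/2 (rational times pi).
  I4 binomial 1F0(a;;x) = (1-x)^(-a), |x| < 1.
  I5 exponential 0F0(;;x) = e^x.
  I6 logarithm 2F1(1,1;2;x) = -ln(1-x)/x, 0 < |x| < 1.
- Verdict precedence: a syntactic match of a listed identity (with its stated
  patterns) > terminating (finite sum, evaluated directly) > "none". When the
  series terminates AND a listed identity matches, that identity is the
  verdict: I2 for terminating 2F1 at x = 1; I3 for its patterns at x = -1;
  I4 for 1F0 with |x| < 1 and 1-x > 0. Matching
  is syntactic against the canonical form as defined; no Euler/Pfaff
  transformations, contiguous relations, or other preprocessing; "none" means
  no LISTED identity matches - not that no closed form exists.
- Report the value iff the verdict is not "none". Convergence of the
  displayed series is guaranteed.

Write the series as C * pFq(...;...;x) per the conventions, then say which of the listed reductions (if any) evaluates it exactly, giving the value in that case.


At argument -1/4: a 1F0 with upper {-1/6}, lower {-}, scaled by C = -1/6. Verdict: the binomial series (I4) matches (the 1F0 binomial series: exponent 1/6, x = -1/4). Sum: (-1/6) * (5/4)^(1/6).

Key observation: t_0 = -1/6 here, and the product of the first k integers (C = -1/6) is k!.
Step ratio: r(k) = (-1/4) * (k-1/6) / [(k+1)] - rational in k, leading ratio (-1/4); with t_0 = -1/6, classification follows.


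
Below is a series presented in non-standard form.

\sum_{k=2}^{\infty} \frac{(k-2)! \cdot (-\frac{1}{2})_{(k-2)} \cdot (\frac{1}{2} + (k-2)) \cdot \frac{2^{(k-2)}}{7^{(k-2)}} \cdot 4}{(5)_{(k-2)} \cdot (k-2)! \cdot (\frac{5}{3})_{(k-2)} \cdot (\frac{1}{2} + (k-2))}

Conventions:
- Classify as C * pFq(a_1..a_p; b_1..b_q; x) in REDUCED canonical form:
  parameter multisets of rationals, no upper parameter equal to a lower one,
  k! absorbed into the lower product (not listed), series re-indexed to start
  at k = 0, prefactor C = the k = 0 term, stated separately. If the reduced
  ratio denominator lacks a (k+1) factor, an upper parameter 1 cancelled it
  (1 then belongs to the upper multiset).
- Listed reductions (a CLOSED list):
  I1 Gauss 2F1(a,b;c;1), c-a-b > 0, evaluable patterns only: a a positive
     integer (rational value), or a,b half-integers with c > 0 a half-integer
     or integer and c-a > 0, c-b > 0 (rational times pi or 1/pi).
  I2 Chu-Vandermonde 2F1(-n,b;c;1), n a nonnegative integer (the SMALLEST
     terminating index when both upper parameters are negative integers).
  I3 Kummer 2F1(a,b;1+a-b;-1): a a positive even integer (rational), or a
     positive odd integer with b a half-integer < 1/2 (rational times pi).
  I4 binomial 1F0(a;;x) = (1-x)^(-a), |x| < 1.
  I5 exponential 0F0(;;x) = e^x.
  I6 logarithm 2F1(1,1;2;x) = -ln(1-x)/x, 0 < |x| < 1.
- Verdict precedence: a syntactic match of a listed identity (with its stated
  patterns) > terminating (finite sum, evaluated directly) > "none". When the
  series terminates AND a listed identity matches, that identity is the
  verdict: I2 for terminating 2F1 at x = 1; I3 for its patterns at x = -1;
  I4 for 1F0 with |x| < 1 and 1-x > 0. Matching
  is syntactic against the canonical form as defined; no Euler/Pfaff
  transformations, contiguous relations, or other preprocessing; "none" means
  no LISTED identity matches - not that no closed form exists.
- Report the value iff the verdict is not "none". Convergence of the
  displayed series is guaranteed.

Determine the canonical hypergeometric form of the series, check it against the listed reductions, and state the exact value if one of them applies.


Classification (C = 4): 2F2 with upper {-\frac{1}{2}, 1}, lower {\frac{5}{3}, 5}, argument x = \frac{2}{7}. Verdict: none. No listed pattern accepts 2F2(-\frac{1}{2}, 1; \frac{5}{3}, 5; \frac{2}{7}).

Key step: t_0 = 4 here, and the two geometric factors (C = 4, x = 2/7) combine into one argument.
Ratio: r(k) = \frac{2}{7} * (k-\frac{1}{2}) (k+1) / [(k+\frac{5}{3}) (k+5) (k+1)] - rational; roots negated = parameters, x = \frac{2}{7}, C = 4.
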